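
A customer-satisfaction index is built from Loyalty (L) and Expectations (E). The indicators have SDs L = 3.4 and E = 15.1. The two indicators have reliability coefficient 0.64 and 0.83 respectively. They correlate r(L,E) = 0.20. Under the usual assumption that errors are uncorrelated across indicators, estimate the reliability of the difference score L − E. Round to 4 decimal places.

Var(L−E) = 3.4² + 15.1² − 2·3.4·15.1·0.20 = 239.57 − 20.536 = 219.034.
With uncorrelated errors the cross-covariances are all true-score covariance, so they carry over unchanged; only the diagonal terms shrink to ρᵢσᵢ².
True-score variance = [3.4²·0.64 + 15.1²·0.83] − 20.536 = 196.647 − 20.536 = 176.111.
Reliability = 176.111 / 219.034 = 0.8040.

0.8040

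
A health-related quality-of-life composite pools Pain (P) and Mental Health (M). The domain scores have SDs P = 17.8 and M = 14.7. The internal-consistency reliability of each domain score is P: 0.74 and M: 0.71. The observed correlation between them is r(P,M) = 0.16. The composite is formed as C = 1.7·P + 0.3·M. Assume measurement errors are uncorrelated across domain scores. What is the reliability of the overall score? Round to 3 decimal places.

0.751

Var(C) = 1.7²·17.8² + 0.3²·14.7² + 2·[0.51·17.8·14.7·0.16] = 935.116 + 42.7029 = 977.819.
With uncorrelated errors the cross-covariances are all true-score covariance, so they carry over unchanged; only the diagonal terms shrink to ρᵢσᵢ².
True-score variance = [1.7²·17.8²·0.74 + 0.3²·14.7²·0.71] + 42.7029 = 691.402 + 42.7029 = 734.105.
Reliability = 734.105 / 977.819 = 0.751.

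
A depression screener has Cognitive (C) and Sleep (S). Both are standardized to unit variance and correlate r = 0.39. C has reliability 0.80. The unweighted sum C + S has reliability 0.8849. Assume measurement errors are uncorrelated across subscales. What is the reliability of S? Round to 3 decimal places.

0.880

Var(C+S) = 2 + 2·0.39 = 2.780.
True-score variance = ρ_C + ρ_S + 2·0.39, so 0.8849 = (0.80 + ρ_S + 0.78) / 2.780.
ρ_S = 0.8849·2.780 − 0.80 − 0.78 = 0.880.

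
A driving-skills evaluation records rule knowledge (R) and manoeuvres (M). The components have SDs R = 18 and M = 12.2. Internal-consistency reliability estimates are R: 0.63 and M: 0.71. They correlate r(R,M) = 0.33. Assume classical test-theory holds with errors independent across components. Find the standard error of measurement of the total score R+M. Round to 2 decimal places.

12.77

Var(total) = 472.84 + 144.936 = 617.776.
True-score variance = 309.796 + 144.936 = 454.732, so reliability = 0.7361.
Error variance = 617.776 − 454.732 = 163.044; SEM = √163.044 = 12.77.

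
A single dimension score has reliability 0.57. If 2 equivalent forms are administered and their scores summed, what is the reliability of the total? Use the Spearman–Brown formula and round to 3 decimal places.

ρ_k = kρ / (1 + (k−1)ρ) = 2·0.57 / (1 + 1·0.57) = 1.140 / 1.570 = 0.726.

0.726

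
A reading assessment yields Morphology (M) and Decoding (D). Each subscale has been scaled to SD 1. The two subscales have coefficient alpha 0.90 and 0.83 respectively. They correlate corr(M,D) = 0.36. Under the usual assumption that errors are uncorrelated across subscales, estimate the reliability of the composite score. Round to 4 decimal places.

Var(M+D) = 2 + 2·[0.36] = 2 + 0.72 = 2.72.
Because errors are independent across components, Cov(Tᵢ,Tⱼ) = Cov(Xᵢ,Xⱼ); the off-diagonal part of the true-score variance is the same as above.
True-score variance = [0.90 + 0.83] + 0.72 = 1.73 + 0.72 = 2.45.
Reliability = 2.45 / 2.72 = 0.9007.

0.9007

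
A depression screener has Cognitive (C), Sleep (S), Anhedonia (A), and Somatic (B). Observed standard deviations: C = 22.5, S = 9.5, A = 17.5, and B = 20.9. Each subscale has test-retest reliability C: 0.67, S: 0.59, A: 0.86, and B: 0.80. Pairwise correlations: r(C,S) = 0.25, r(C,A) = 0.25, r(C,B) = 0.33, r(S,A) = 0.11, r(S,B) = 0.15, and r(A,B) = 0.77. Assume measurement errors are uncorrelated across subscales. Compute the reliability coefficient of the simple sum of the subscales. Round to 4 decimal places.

0.8721

Var(C+S+A+B) = 22.5² + 9.5² + 17.5² + 20.9² + 2·[22.5·9.5·0.25 + 22.5·17.5·0.25 + 22.5·20.9·0.33 + 9.5·17.5·0.11 + 9.5·20.9·0.15 + 17.5·20.9·0.77] = 1339.56 + 1273.51 = 2613.07.
Under uncorrelated errors the observed covariances equal the true-score covariances, so only the own-variance terms attenuate.
True-score variance = [22.5²·0.67 + 9.5²·0.59 + 17.5²·0.86 + 20.9²·0.80] + 1273.51 = 1005.26 + 1273.51 = 2278.77.
Reliability = 2278.77 / 2613.07 = 0.8721.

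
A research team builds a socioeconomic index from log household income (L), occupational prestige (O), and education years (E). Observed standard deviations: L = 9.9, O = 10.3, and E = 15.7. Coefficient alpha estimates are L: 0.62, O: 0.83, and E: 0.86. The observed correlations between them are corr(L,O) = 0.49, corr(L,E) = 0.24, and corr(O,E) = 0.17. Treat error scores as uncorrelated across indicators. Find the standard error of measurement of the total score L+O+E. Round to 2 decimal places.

9.48

Var(total) = 450.59 + 229.518 = 680.108.
True-score variance = 360.802 + 229.518 = 590.321, so reliability = 0.8680.
Error variance = 680.108 − 590.321 = 89.7877; SEM = √89.7877 = 9.48.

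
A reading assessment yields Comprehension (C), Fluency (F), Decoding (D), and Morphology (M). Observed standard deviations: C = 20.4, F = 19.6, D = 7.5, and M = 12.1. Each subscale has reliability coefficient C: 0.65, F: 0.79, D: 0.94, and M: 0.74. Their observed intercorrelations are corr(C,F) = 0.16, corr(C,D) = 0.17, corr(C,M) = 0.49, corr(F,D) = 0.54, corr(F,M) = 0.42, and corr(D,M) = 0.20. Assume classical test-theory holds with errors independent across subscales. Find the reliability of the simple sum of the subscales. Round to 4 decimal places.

Var(C+F+D+M) = 20.4² + 19.6² + 7.5² + 12.1² + 2·[20.4·19.6·0.16 + 20.4·7.5·0.17 + 20.4·12.1·0.49 + 19.6·7.5·0.54 + 19.6·12.1·0.42 + 7.5·12.1·0.20] = 1002.98 + 816.146 = 1819.13.
With uncorrelated errors the cross-covariances are all true-score covariance, so they carry over unchanged; only the diagonal terms shrink to ρᵢσᵢ².
True-score variance = [20.4²·0.65 + 19.6²·0.79 + 7.5²·0.94 + 12.1²·0.74] + 816.146 = 735.209 + 816.146 = 1551.36.
Reliability = 1551.36 / 1819.13 = 0.8528.

0.8528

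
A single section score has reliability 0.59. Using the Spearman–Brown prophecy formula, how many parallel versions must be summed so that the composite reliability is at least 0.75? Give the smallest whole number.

3

k ≥ ρ*(1−ρ₁)/(ρ₁(1−ρ*)) = 0.75·0.41 / (0.59·0.25) = 2.085.
Smallest integer k = 3.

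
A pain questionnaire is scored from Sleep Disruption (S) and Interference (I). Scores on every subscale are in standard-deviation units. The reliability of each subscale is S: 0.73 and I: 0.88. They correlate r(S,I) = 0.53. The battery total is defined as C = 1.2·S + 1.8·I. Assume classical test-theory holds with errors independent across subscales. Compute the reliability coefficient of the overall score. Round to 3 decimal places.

0.888

Var(C) = 1.2² + 1.8² + 2·[2.16·0.53] = 4.68 + 2.2896 = 6.9696.
Because errors are independent across components, Cov(Tᵢ,Tⱼ) = Cov(Xᵢ,Xⱼ); the off-diagonal part of the true-score variance is the same as above.
True-score variance = [1.2²·0.73 + 1.8²·0.88] + 2.2896 = 3.9024 + 2.2896 = 6.192.
Reliability = 6.192 / 6.9696 = 0.888.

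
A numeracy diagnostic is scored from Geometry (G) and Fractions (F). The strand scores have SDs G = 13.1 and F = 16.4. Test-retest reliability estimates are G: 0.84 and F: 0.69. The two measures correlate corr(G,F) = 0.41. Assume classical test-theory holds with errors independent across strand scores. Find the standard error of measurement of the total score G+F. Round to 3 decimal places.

Var(total) = 440.57 + 176.169 = 616.739.
True-score variance = 329.735 + 176.169 = 505.904, so reliability = 0.8203.
Error variance = 616.739 − 505.904 = 110.835; SEM = √110.835 = 10.528.

10.528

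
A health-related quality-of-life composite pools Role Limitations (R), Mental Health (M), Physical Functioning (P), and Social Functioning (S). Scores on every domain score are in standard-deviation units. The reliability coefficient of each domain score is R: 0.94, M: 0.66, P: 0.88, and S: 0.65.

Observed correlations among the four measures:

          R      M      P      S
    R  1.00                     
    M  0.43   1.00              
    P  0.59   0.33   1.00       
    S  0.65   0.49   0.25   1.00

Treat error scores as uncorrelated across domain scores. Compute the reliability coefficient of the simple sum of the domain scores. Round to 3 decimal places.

0.908

Var(R+M+P+S) = 4 + 2·[0.43 + 0.59 + 0.65 + 0.33 + 0.49 + 0.25] = 4 + 5.48 = 9.48.
With uncorrelated errors the cross-covariances are all true-score covariance, so they carry over unchanged; only the diagonal terms shrink to ρᵢσᵢ².
True-score variance = [0.94 + 0.66 + 0.88 + 0.65] + 5.48 = 3.13 + 5.48 = 8.61.
Reliability = 8.61 / 9.48 = 0.908.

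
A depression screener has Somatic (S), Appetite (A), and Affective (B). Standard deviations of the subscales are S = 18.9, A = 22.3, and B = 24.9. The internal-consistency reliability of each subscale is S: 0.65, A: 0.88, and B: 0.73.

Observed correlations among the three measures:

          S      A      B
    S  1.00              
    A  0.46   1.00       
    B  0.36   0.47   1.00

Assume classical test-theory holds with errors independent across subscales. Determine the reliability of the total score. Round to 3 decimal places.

0.871

Var(S+A+B) = 18.9² + 22.3² + 24.9² + 2·[18.9·22.3·0.46 + 18.9·24.9·0.36 + 22.3·24.9·0.47] = 1474.51 + 1248.55 = 2723.06.
Under uncorrelated errors the observed covariances equal the true-score covariances, so only the own-variance terms attenuate.
True-score variance = [18.9²·0.65 + 22.3²·0.88 + 24.9²·0.73] + 1248.55 = 1122.41 + 1248.55 = 2370.95.
Reliability = 2370.95 / 2723.06 = 0.871.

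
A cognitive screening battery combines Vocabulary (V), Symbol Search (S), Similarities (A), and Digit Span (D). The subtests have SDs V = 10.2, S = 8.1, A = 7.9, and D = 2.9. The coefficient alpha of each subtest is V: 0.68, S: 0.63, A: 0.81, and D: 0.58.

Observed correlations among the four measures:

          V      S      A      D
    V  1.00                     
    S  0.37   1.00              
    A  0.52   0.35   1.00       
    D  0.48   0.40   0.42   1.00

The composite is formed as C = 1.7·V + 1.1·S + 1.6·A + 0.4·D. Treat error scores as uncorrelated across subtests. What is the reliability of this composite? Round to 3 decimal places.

0.844

Var(C) = 1.7²·10.2² + 1.1²·8.1² + 1.6²·7.9² + 0.4²·2.9² + 2·[1.87·10.2·8.1·0.37 + 2.72·10.2·7.9·0.52 + 0.68·10.2·2.9·0.48 + 1.76·8.1·7.9·0.35 + 0.44·8.1·2.9·0.40 + 0.64·7.9·2.9·0.42] = 541.179 + 461.005 = 1002.18.
With uncorrelated errors the cross-covariances are all true-score covariance, so they carry over unchanged; only the diagonal terms shrink to ρᵢσᵢ².
True-score variance = [1.7²·10.2²·0.68 + 1.1²·8.1²·0.63 + 1.6²·7.9²·0.81 + 0.4²·2.9²·0.58] + 461.005 = 384.668 + 461.005 = 845.672.
Reliability = 845.672 / 1002.18 = 0.844.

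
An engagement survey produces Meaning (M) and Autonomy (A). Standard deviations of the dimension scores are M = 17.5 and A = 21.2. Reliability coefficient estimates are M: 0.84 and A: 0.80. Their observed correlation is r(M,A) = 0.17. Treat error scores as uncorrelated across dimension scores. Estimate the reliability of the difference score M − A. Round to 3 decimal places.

0.779

Var(M−A) = 17.5² + 21.2² − 2·17.5·21.2·0.17 = 755.69 − 126.14 = 629.55.
Under uncorrelated errors the observed covariances equal the true-score covariances, so only the own-variance terms attenuate.
True-score variance = [17.5²·0.84 + 21.2²·0.80] − 126.14 = 616.802 − 126.14 = 490.662.
Reliability = 490.662 / 629.55 = 0.779.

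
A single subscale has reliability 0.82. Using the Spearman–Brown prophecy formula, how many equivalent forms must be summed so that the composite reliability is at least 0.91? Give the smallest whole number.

k ≥ ρ*(1−ρ₁)/(ρ₁(1−ρ*)) = 0.91·0.18 / (0.82·0.09) = 2.220.
Smallest integer k = 3.

3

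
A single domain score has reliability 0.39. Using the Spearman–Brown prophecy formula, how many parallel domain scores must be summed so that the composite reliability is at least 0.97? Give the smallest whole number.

k ≥ ρ*(1−ρ₁)/(ρ₁(1−ρ*)) = 0.97·0.61 / (0.39·0.03) = 50.573.
Smallest integer k = 51.

51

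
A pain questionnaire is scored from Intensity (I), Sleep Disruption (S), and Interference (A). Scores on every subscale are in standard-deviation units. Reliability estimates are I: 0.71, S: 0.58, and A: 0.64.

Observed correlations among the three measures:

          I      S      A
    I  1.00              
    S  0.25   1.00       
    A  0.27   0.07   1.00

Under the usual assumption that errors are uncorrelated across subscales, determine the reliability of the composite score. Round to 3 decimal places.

0.744

Var(I+S+A) = 3 + 2·[0.25 + 0.27 + 0.07] = 3 + 1.18 = 4.18.
Under uncorrelated errors the observed covariances equal the true-score covariances, so only the own-variance terms attenuate.
True-score variance = [0.71 + 0.58 + 0.64] + 1.18 = 1.93 + 1.18 = 3.11.
Reliability = 3.11 / 4.18 = 0.744.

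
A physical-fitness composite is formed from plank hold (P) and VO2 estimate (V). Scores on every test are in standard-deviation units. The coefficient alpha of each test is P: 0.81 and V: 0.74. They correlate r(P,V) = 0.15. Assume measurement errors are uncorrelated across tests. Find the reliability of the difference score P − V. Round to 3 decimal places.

Var(P−V) = 1 + 1 − 2·0.15 = 2 − 0.3 = 1.7.
Under uncorrelated errors the observed covariances equal the true-score covariances, so only the own-variance terms attenuate.
True-score variance = [0.81 + 0.74] − 0.3 = 1.55 − 0.3 = 1.25.
Reliability = 1.25 / 1.7 = 0.735.

0.735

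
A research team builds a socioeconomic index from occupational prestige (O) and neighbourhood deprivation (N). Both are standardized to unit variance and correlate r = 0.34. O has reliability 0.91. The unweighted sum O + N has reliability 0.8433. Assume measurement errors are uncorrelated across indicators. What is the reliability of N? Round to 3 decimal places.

0.670

Var(O+N) = 2 + 2·0.34 = 2.680.
True-score variance = ρ_O + ρ_N + 2·0.34, so 0.8433 = (0.91 + ρ_N + 0.68) / 2.680.
ρ_N = 0.8433·2.680 − 0.91 − 0.68 = 0.670.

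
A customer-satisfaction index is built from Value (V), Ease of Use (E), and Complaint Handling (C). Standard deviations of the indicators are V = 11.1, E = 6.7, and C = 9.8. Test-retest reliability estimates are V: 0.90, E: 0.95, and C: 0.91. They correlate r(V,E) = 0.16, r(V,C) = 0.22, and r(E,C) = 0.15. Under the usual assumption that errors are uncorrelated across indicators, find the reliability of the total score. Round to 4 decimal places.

Var(V+E+C) = 11.1² + 6.7² + 9.8² + 2·[11.1·6.7·0.16 + 11.1·9.8·0.22 + 6.7·9.8·0.15] = 264.14 + 91.3596 = 355.5.
Because errors are independent across components, Cov(Tᵢ,Tⱼ) = Cov(Xᵢ,Xⱼ); the off-diagonal part of the true-score variance is the same as above.
True-score variance = [11.1²·0.90 + 6.7²·0.95 + 9.8²·0.91] + 91.3596 = 240.931 + 91.3596 = 332.291.
Reliability = 332.291 / 355.5 = 0.9347.

0.9347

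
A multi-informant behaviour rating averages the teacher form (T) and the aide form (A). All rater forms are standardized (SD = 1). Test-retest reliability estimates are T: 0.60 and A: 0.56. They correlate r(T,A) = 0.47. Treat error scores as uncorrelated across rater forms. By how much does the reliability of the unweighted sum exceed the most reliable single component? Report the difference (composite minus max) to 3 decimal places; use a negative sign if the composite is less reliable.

Var(sum) = 2 + 0.94 = 2.94; true-score variance = 1.16 + 0.94 = 2.1; composite reliability = 0.7143.
Max component reliability = 0.6000.
Difference = 0.7143 − 0.6000 = 0.114.

0.114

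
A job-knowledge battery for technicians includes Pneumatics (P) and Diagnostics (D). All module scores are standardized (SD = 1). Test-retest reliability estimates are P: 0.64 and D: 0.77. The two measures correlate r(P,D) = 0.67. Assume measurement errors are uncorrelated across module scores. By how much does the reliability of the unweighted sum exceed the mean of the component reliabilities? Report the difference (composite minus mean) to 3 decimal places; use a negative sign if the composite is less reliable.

0.118

Var(sum) = 2 + 1.34 = 3.34; true-score variance = 1.41 + 1.34 = 2.75; composite reliability = 0.8234.
Mean component reliability = 0.7050.
Difference = 0.8234 − 0.7050 = 0.118.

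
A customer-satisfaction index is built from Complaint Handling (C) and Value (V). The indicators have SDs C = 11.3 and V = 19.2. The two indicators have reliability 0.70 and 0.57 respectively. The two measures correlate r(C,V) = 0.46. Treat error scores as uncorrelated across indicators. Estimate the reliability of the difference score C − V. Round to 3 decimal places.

Var(C−V) = 11.3² + 19.2² − 2·11.3·19.2·0.46 = 496.33 − 199.603 = 296.727.
Under uncorrelated errors the observed covariances equal the true-score covariances, so only the own-variance terms attenuate.
True-score variance = [11.3²·0.70 + 19.2²·0.57] − 199.603 = 299.508 − 199.603 = 99.9046.
Reliability = 99.9046 / 296.727 = 0.337.

0.337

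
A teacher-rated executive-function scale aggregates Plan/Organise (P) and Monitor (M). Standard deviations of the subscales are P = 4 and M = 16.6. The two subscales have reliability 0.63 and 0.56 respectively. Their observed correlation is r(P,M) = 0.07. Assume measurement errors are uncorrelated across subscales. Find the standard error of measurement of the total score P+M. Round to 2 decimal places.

Var(total) = 291.56 + 9.296 = 300.856.
True-score variance = 164.394 + 9.296 = 173.69, so reliability = 0.5773.
Error variance = 300.856 − 173.69 = 127.166; SEM = √127.166 = 11.28.

11.28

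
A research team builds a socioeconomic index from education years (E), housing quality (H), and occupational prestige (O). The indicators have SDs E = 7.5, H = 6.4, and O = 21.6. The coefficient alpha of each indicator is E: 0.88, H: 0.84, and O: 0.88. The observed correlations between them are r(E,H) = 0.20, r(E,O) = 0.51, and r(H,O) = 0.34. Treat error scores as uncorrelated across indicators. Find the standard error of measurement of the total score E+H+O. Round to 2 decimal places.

Var(total) = 563.77 + 278.443 = 842.213.
True-score variance = 494.479 + 278.443 = 772.922, so reliability = 0.9177.
Error variance = 842.213 − 772.922 = 69.2908; SEM = √69.2908 = 8.32.

8.32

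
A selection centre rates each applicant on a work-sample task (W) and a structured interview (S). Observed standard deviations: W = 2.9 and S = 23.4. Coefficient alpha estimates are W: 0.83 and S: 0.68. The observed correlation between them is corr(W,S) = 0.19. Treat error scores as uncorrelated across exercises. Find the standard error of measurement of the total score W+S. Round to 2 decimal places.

13.29

Var(total) = 555.97 + 25.7868 = 581.757.
True-score variance = 379.321 + 25.7868 = 405.108, so reliability = 0.6964.
Error variance = 581.757 − 405.108 = 176.649; SEM = √176.649 = 13.29.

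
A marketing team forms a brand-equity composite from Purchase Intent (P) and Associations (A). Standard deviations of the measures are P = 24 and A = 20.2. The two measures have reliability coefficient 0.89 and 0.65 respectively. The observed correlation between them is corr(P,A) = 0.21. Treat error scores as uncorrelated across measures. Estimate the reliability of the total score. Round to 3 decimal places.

Var(P+A) = 24² + 20.2² + 2·[24·20.2·0.21] = 984.04 + 203.616 = 1187.66.
Under uncorrelated errors the observed covariances equal the true-score covariances, so only the own-variance terms attenuate.
True-score variance = [24²·0.89 + 20.2²·0.65] + 203.616 = 777.866 + 203.616 = 981.482.
Reliability = 981.482 / 1187.66 = 0.826.

0.826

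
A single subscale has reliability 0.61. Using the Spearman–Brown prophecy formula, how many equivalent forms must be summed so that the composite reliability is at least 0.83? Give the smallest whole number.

k ≥ ρ*(1−ρ₁)/(ρ₁(1−ρ*)) = 0.83·0.39 / (0.61·0.17) = 3.122.
Smallest integer k = 4.

4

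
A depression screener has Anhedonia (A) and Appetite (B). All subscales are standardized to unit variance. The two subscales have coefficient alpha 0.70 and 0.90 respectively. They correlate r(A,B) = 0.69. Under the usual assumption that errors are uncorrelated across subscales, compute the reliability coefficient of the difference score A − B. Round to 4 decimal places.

Var(A−B) = 1 + 1 − 2·0.69 = 2 − 1.38 = 0.62.
Under uncorrelated errors the observed covariances equal the true-score covariances, so only the own-variance terms attenuate.
True-score variance = [0.70 + 0.90] − 1.38 = 1.6 − 1.38 = 0.22.
Reliability = 0.22 / 0.62 = 0.3548.

0.3548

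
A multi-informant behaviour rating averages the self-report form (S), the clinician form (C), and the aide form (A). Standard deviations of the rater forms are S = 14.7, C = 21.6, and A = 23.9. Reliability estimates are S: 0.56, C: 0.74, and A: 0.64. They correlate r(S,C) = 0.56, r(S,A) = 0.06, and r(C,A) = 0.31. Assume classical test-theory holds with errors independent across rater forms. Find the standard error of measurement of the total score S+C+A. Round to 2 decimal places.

Var(total) = 1253.86 + 717.851 = 1971.71.
True-score variance = 831.839 + 717.851 = 1549.69, so reliability = 0.7860.
Error variance = 1971.71 − 1549.69 = 422.021; SEM = √422.021 = 20.54.

20.54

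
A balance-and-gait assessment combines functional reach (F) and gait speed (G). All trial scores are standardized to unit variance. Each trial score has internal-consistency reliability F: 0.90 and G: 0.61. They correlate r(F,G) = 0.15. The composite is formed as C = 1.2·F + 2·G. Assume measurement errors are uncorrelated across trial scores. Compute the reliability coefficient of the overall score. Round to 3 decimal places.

Var(C) = 1.2² + 2² + 2·[2.4·0.15] = 5.44 + 0.72 = 6.16.
With uncorrelated errors the cross-covariances are all true-score covariance, so they carry over unchanged; only the diagonal terms shrink to ρᵢσᵢ².
True-score variance = [1.2²·0.90 + 2²·0.61] + 0.72 = 3.736 + 0.72 = 4.456.
Reliability = 4.456 / 6.16 = 0.723.

0.723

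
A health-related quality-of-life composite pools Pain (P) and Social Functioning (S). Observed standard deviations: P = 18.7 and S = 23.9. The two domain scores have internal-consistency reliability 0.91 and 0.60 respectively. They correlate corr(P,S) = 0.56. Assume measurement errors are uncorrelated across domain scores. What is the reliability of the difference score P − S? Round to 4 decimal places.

Var(P−S) = 18.7² + 23.9² − 2·18.7·23.9·0.56 = 920.9 − 500.562 = 420.338.
Because errors are independent across components, Cov(Tᵢ,Tⱼ) = Cov(Xᵢ,Xⱼ); the off-diagonal part of the true-score variance is the same as above.
True-score variance = [18.7²·0.91 + 23.9²·0.60] − 500.562 = 660.944 − 500.562 = 160.382.
Reliability = 160.382 / 420.338 = 0.3816.

0.3816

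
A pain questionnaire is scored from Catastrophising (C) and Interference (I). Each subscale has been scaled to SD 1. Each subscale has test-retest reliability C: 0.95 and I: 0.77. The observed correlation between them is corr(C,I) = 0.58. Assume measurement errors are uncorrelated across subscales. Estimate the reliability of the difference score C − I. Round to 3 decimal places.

Var(C−I) = 1 + 1 − 2·0.58 = 2 − 1.16 = 0.84.
With uncorrelated errors the cross-covariances are all true-score covariance, so they carry over unchanged; only the diagonal terms shrink to ρᵢσᵢ².
True-score variance = [0.95 + 0.77] − 1.16 = 1.72 − 1.16 = 0.56.
Reliability = 0.56 / 0.84 = 0.667.

0.667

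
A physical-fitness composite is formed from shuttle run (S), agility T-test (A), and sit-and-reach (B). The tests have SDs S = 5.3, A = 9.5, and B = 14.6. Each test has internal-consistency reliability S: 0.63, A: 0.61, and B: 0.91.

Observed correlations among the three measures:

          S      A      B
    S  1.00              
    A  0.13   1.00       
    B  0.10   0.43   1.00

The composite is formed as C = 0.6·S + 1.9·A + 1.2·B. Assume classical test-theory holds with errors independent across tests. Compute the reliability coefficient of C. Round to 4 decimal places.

0.8316

Var(C) = 0.6²·5.3² + 1.9²·9.5² + 1.2²·14.6² + 2·[1.14·5.3·9.5·0.13 + 0.72·5.3·14.6·0.10 + 2.28·9.5·14.6·0.43] = 642.865 + 298.029 = 940.895.
Because errors are independent across components, Cov(Tᵢ,Tⱼ) = Cov(Xᵢ,Xⱼ); the off-diagonal part of the true-score variance is the same as above.
True-score variance = [0.6²·5.3²·0.63 + 1.9²·9.5²·0.61 + 1.2²·14.6²·0.91] + 298.029 = 484.435 + 298.029 = 782.465.
Reliability = 782.465 / 940.895 = 0.8316.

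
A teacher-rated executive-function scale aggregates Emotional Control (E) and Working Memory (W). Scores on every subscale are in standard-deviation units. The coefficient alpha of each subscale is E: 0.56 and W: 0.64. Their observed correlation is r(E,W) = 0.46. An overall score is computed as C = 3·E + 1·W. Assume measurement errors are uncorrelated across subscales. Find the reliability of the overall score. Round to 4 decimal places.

0.6614

Var(C) = 3² + 1 + 2·[3·0.46] = 10 + 2.76 = 12.76.
With uncorrelated errors the cross-covariances are all true-score covariance, so they carry over unchanged; only the diagonal terms shrink to ρᵢσᵢ².
True-score variance = [3²·0.56 + 0.64] + 2.76 = 5.68 + 2.76 = 8.44.
Reliability = 8.44 / 12.76 = 0.6614.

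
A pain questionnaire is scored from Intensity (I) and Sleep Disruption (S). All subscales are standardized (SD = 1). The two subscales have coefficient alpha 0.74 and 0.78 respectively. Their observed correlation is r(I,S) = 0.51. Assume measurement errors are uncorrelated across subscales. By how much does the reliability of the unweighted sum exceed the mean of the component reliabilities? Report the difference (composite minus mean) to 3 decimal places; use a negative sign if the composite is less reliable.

0.081

Var(sum) = 2 + 1.02 = 3.02; true-score variance = 1.52 + 1.02 = 2.54; composite reliability = 0.8411.
Mean component reliability = 0.7600.
Difference = 0.8411 − 0.7600 = 0.081.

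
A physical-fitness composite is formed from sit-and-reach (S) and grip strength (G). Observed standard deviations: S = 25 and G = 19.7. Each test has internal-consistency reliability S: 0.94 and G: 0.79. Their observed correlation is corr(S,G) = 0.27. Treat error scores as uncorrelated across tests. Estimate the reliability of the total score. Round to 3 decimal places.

Var(S+G) = 25² + 19.7² + 2·[25·19.7·0.27] = 1013.09 + 265.95 = 1279.04.
Because errors are independent across components, Cov(Tᵢ,Tⱼ) = Cov(Xᵢ,Xⱼ); the off-diagonal part of the true-score variance is the same as above.
True-score variance = [25²·0.94 + 19.7²·0.79] + 265.95 = 894.091 + 265.95 = 1160.04.
Reliability = 1160.04 / 1279.04 = 0.907.

0.907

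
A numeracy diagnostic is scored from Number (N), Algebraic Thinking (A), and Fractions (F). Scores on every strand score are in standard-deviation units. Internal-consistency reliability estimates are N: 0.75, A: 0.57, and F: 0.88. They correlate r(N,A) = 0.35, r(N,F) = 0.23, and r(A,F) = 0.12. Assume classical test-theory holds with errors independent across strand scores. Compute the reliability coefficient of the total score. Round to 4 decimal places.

0.8182

Var(N+A+F) = 3 + 2·[0.35 + 0.23 + 0.12] = 3 + 1.4 = 4.4.
Because errors are independent across components, Cov(Tᵢ,Tⱼ) = Cov(Xᵢ,Xⱼ); the off-diagonal part of the true-score variance is the same as above.
True-score variance = [0.75 + 0.57 + 0.88] + 1.4 = 2.2 + 1.4 = 3.6.
Reliability = 3.6 / 4.4 = 0.8182.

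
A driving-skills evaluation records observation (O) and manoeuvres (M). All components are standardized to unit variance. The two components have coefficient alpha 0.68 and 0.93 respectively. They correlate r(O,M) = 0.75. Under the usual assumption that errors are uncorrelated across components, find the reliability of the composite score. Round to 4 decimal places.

0.8886

Var(O+M) = 2 + 2·[0.75] = 2 + 1.5 = 3.5.
With uncorrelated errors the cross-covariances are all true-score covariance, so they carry over unchanged; only the diagonal terms shrink to ρᵢσᵢ².
True-score variance = [0.68 + 0.93] + 1.5 = 1.61 + 1.5 = 3.11.
Reliability = 3.11 / 3.5 = 0.8886.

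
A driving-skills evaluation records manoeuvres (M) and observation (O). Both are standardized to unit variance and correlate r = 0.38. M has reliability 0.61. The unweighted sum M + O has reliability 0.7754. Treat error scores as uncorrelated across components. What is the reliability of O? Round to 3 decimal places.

0.770

Var(M+O) = 2 + 2·0.38 = 2.760.
True-score variance = ρ_M + ρ_O + 2·0.38, so 0.7754 = (0.61 + ρ_O + 0.76) / 2.760.
ρ_O = 0.7754·2.760 − 0.61 − 0.76 = 0.770.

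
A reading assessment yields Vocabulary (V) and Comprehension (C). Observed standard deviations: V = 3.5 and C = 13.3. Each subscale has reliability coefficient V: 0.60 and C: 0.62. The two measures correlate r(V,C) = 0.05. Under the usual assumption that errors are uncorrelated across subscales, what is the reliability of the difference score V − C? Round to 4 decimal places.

0.6091

Var(V−C) = 3.5² + 13.3² − 2·3.5·13.3·0.05 = 189.14 − 4.655 = 184.485.
Under uncorrelated errors the observed covariances equal the true-score covariances, so only the own-variance terms attenuate.
True-score variance = [3.5²·0.60 + 13.3²·0.62] − 4.655 = 117.022 − 4.655 = 112.367.
Reliability = 112.367 / 184.485 = 0.6091.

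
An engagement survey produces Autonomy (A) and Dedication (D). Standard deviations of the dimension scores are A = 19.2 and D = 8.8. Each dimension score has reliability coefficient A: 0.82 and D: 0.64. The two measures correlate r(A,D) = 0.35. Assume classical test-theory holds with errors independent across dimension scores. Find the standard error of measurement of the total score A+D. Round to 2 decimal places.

Var(total) = 446.08 + 118.272 = 564.352.
True-score variance = 351.846 + 118.272 = 470.118, so reliability = 0.8330.
Error variance = 564.352 − 470.118 = 94.2336; SEM = √94.2336 = 9.71.

9.71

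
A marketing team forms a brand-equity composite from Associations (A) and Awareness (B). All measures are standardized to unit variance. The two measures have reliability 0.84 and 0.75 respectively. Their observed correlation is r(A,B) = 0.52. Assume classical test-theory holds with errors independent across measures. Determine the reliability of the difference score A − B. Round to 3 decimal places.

Var(A−B) = 1 + 1 − 2·0.52 = 2 − 1.04 = 0.96.
Under uncorrelated errors the observed covariances equal the true-score covariances, so only the own-variance terms attenuate.
True-score variance = [0.84 + 0.75] − 1.04 = 1.59 − 1.04 = 0.55.
Reliability = 0.55 / 0.96 = 0.573.

0.573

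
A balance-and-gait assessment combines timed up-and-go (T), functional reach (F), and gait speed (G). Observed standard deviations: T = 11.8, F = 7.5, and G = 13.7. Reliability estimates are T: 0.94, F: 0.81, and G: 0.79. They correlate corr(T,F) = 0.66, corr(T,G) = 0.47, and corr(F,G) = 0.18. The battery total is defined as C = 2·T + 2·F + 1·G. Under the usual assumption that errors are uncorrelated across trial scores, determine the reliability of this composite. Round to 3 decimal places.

Var(C) = 2²·11.8² + 2²·7.5² + 13.7² + 2·[4·11.8·7.5·0.66 + 2·11.8·13.7·0.47 + 2·7.5·13.7·0.18] = 969.65 + 845.181 = 1814.83.
Under uncorrelated errors the observed covariances equal the true-score covariances, so only the own-variance terms attenuate.
True-score variance = [2²·11.8²·0.94 + 2²·7.5²·0.81 + 13.7²·0.79] + 845.181 = 854.067 + 845.181 = 1699.25.
Reliability = 1699.25 / 1814.83 = 0.936.

0.936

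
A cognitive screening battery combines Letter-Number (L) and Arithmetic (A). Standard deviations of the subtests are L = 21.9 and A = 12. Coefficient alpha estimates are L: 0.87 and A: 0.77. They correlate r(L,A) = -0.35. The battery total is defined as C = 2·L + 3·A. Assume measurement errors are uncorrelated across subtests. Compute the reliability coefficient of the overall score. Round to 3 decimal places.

Var(C) = 2²·21.9² + 3²·12² + 2·[6·21.9·12·(-0.35)] = 3214.44 − 1103.76 = 2110.68.
Because errors are independent across components, Cov(Tᵢ,Tⱼ) = Cov(Xᵢ,Xⱼ); the off-diagonal part of the true-score variance is the same as above.
True-score variance = [2²·21.9²·0.87 + 3²·12²·0.77] − 1103.76 = 2666.96 − 1103.76 = 1563.2.
Reliability = 1563.2 / 2110.68 = 0.741.

0.741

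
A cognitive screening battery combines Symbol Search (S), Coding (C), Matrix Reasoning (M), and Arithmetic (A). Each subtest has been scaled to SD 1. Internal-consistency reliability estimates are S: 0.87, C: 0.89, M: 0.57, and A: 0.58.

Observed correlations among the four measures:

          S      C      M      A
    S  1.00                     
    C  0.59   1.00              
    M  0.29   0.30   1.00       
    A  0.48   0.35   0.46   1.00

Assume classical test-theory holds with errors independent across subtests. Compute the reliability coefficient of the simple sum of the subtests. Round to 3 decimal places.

0.878

Var(S+C+M+A) = 4 + 2·[0.59 + 0.29 + 0.48 + 0.30 + 0.35 + 0.46] = 4 + 4.94 = 8.94.
With uncorrelated errors the cross-covariances are all true-score covariance, so they carry over unchanged; only the diagonal terms shrink to ρᵢσᵢ².
True-score variance = [0.87 + 0.89 + 0.57 + 0.58] + 4.94 = 2.91 + 4.94 = 7.85.
Reliability = 7.85 / 8.94 = 0.878.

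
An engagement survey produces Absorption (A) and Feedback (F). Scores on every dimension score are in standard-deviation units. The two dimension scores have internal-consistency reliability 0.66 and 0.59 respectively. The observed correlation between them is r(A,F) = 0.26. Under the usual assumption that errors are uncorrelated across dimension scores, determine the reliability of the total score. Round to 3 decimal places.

0.702

Var(A+F) = 2 + 2·[0.26] = 2 + 0.52 = 2.52.
With uncorrelated errors the cross-covariances are all true-score covariance, so they carry over unchanged; only the diagonal terms shrink to ρᵢσᵢ².
True-score variance = [0.66 + 0.59] + 0.52 = 1.25 + 0.52 = 1.77.
Reliability = 1.77 / 2.52 = 0.702.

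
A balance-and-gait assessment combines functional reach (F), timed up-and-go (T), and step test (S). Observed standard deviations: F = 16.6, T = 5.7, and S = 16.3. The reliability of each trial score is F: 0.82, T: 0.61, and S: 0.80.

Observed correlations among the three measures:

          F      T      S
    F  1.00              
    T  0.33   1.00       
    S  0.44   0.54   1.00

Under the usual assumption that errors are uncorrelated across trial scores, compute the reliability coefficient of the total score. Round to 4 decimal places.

0.8816

Var(F+T+S) = 16.6² + 5.7² + 16.3² + 2·[16.6·5.7·0.33 + 16.6·16.3·0.44 + 5.7·16.3·0.54] = 573.74 + 400.902 = 974.642.
Because errors are independent across components, Cov(Tᵢ,Tⱼ) = Cov(Xᵢ,Xⱼ); the off-diagonal part of the true-score variance is the same as above.
True-score variance = [16.6²·0.82 + 5.7²·0.61 + 16.3²·0.80] + 400.902 = 458.33 + 400.902 = 859.233.
Reliability = 859.233 / 974.642 = 0.8816.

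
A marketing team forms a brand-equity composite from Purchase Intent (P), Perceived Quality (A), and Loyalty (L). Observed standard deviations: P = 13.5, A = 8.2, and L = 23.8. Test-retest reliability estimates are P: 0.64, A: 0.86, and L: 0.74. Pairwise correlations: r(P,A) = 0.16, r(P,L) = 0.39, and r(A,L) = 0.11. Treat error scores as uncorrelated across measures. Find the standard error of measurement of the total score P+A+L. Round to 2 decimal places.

14.91

Var(total) = 815.93 + 328.973 = 1144.9.
True-score variance = 593.632 + 328.973 = 922.605, so reliability = 0.8058.
Error variance = 1144.9 − 922.605 = 222.298; SEM = √222.298 = 14.91.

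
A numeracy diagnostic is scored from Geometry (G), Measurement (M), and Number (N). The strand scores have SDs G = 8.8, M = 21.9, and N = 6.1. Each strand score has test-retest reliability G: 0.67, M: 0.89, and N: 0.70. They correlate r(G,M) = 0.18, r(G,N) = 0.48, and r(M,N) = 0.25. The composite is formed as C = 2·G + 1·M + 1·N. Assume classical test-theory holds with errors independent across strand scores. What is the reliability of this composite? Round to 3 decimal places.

Var(C) = 2²·8.8² + 21.9² + 6.1² + 2·[2·8.8·21.9·0.18 + 2·8.8·6.1·0.48 + 21.9·6.1·0.25] = 826.58 + 308.619 = 1135.2.
With uncorrelated errors the cross-covariances are all true-score covariance, so they carry over unchanged; only the diagonal terms shrink to ρᵢσᵢ².
True-score variance = [2²·8.8²·0.67 + 21.9²·0.89 + 6.1²·0.70] + 308.619 = 660.439 + 308.619 = 969.058.
Reliability = 969.058 / 1135.2 = 0.854.

0.854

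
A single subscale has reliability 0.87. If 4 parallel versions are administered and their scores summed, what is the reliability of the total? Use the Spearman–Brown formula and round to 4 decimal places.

ρ_k = kρ / (1 + (k−1)ρ) = 4·0.87 / (1 + 3·0.87) = 3.480 / 3.610 = 0.9640.

0.9640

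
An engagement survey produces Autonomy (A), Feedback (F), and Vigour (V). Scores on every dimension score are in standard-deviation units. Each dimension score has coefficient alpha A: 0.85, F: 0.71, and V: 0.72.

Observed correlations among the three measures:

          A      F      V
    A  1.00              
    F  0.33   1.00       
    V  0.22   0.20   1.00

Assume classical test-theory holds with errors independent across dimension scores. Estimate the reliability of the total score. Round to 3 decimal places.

0.840

Var(A+F+V) = 3 + 2·[0.33 + 0.22 + 0.20] = 3 + 1.5 = 4.5.
Because errors are independent across components, Cov(Tᵢ,Tⱼ) = Cov(Xᵢ,Xⱼ); the off-diagonal part of the true-score variance is the same as above.
True-score variance = [0.85 + 0.71 + 0.72] + 1.5 = 2.28 + 1.5 = 3.78.
Reliability = 3.78 / 4.5 = 0.840.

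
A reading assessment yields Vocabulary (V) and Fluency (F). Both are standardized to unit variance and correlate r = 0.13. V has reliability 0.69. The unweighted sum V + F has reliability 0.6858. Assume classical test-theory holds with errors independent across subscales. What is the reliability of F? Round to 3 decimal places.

Var(V+F) = 2 + 2·0.13 = 2.260.
True-score variance = ρ_V + ρ_F + 2·0.13, so 0.6858 = (0.69 + ρ_F + 0.26) / 2.260.
ρ_F = 0.6858·2.260 − 0.69 − 0.26 = 0.600.

0.600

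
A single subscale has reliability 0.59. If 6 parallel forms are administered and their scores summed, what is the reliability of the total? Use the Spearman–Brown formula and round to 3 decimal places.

ρ_k = kρ / (1 + (k−1)ρ) = 6·0.59 / (1 + 5·0.59) = 3.540 / 3.950 = 0.896.

0.896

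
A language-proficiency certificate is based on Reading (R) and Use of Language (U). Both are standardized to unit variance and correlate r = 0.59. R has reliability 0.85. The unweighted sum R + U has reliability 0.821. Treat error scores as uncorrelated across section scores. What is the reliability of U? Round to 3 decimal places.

0.581

Var(R+U) = 2 + 2·0.59 = 3.180.
True-score variance = ρ_R + ρ_U + 2·0.59, so 0.821 = (0.85 + ρ_U + 1.18) / 3.180.
ρ_U = 0.821·3.180 − 0.85 − 1.18 = 0.581.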